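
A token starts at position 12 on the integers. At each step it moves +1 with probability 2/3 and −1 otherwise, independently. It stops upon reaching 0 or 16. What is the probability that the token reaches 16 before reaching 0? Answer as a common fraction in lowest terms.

4368/4369

Let r = q/p = (1/3)/(2/3) = 1/2. The recurrence P(i) = p·P(i+1) + q·P(i−1) with P(0)=0, P(16)=1 gives P(i) = (1 − r^i)/(1 − r^16).
P(12) = (1 − (1/2)^12) / (1 − (1/2)^16) = 4368/4369.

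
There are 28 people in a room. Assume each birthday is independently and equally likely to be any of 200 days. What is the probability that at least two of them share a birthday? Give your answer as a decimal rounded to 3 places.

It's easier to compute the probability that all 28 are distinct.
P(all distinct) = 200/200 · 199/200 · ··· · 173/200 ≈ 0.138.
So the probability of at least one match is 1 − 0.138 = 0.862.

0.862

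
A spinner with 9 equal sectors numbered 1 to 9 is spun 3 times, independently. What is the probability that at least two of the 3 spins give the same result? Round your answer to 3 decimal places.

0.309

P(all 3 different) = 9/9 · 8/9 · ··· · 7/9 ≈ 0.691.
P(at least two equal) = 1 − 0.691 = 0.309.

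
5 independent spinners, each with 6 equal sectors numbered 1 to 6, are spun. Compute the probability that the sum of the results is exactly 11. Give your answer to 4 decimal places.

There are 6^5 = 7776 equally likely outcomes.
The number of ordered 5-tuples from {1,…,6} summing to 11 is 205.
P(sum = 11) = 205/7776 ≈ 0.0264.

0.0264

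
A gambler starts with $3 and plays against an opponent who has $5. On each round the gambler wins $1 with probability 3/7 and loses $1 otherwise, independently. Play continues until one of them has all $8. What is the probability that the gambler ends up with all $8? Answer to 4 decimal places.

0.1525

Let r = q/p = (4/7)/(3/7) = 4/3. The recurrence P(i) = p·P(i+1) + q·P(i−1) with P(0)=0, P(8)=1 gives P(i) = (1 − r^i)/(1 − r^8).
P(3) = (1 − (4/3)^3) / (1 − (4/3)^8) = 8991/58975 ≈ 0.1525.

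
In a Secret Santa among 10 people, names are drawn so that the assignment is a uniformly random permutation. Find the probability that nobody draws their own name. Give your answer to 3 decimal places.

This is the derangement probability: permutations of 10 with no fixed point.
D(10) = 10! · (1 − 1/1! + 1/2! − ··· + (−1)^10/10!) = 1334961.
P = 1334961/3628800 = 16481/44800 ≈ 0.368.

0.368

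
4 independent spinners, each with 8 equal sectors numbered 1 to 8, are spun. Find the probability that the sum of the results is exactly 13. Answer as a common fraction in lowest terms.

51/1024

There are 8^4 = 4096 equally likely outcomes.
The number of ordered 4-tuples from {1,…,8} summing to 13 is 204.
P(sum = 13) = 204/4096 = 51/1024.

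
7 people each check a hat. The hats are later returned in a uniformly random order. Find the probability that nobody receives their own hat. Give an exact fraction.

This is the derangement probability: permutations of 7 with no fixed point.
D(7) = 7! · (1 − 1/1! + 1/2! − ··· + (−1)^7/7!) = 1854.
P = 1854/5040 = 103/280.

103/280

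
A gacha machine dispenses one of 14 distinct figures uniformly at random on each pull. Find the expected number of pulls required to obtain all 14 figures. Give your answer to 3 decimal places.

After i distinct types are collected, each trial gives a new one with probability (14−i)/14, so the expected wait for the next new type is 14/(14−i).
E = 14/14 + 14/13 + 14/12 + 14/11 + 14/10 + 14/9 + 14/8 + 14/7 + 14/6 + 14/5 + 14/4 + 14/3 + 14/2 + 14/1 = 1171733/25740 ≈ 45.522.

45.522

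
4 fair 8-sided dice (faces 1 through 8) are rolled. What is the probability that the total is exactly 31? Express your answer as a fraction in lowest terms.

1/1024

There are 8^4 = 4096 equally likely outcomes.
The number of ordered 4-tuples from {1,…,8} summing to 31 is 4.
P(sum = 31) = 4/4096 = 1/1024.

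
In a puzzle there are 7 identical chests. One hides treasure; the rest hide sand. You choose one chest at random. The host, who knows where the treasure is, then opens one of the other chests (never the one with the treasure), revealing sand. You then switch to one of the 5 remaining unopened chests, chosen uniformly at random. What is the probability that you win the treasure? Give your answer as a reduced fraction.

6/35

Your original chest holds the treasure with probability 1/7, so the other 6 collectively hold it with probability 6/7.
The host can always find an empty chest to open, so this doesn't change that 6/7; it is now spread over the 5 remaining unopened chests.
P(win by switching) = (6/7) · (1/5) = 6/35.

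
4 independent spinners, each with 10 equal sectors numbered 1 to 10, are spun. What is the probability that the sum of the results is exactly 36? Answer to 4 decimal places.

0.0035

There are 10^4 = 10000 equally likely outcomes.
The number of ordered 4-tuples from {1,…,10} summing to 36 is 35.
P(sum = 36) = 35/10000 = 7/2000 ≈ 0.0035.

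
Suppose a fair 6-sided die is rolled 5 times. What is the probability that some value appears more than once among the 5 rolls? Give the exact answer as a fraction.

P(all 5 different) = 6/6 · 5/6 · ··· · 2/6 = 5/54.
P(at least two equal) = 1 − 5/54 = 49/54.

49/54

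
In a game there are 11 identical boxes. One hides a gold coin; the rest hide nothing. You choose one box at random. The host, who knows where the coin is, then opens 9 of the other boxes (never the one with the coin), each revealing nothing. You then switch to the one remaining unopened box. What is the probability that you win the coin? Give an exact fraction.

Your original box holds the coin with probability 1/11, so the other 10 collectively hold it with probability 10/11.
The host can always find 9 empty boxes to open, so the reveals don't change that 10/11; it is now spread over the 1 remaining unopened box.
P(win by switching) = (10/11) · (1/1) = 10/11.

10/11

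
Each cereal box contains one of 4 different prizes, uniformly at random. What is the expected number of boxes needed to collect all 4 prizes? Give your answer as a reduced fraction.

After i distinct types are collected, each trial gives a new one with probability (4−i)/4, so the expected wait for the next new type is 4/(4−i).
E = 4/4 + 4/3 + 4/2 + 4/1 = 25/3.

25/3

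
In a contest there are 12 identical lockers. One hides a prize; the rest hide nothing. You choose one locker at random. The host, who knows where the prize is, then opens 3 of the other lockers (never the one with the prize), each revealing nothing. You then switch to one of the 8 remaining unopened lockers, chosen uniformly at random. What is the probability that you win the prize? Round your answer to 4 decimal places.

Your original locker holds the prize with probability 1/12, so the other 11 collectively hold it with probability 11/12.
The host can always find 3 empty lockers to open, so the reveals don't change that 11/12; it is now spread over the 8 remaining unopened lockers.
P(win by switching) = (11/12) · (1/8) = 11/96 ≈ 0.1146.

0.1146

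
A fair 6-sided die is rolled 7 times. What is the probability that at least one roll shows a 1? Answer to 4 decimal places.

P(no roll shows a 1) = (5/6)^7 ≈ 0.2791.
P(at least one) = 1 − 0.2791 = 0.7209.

0.7209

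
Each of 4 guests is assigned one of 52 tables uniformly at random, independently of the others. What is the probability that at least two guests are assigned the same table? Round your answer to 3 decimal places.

0.111

It's easier to compute the probability that all 4 are distinct.
P(all distinct) = 52/52 · 51/52 · ··· · 49/52 ≈ 0.889.
So the probability of at least one match is 1 − 0.889 = 0.111.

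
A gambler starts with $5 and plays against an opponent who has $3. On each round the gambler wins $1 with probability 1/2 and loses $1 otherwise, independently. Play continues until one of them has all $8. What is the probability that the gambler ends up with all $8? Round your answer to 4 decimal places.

0.6250

With a fair step, P(i) = ½P(i−1) + ½P(i+1) with P(0)=0, P(8)=1 has the linear solution P(i) = i/8.
P(5) = 5/8 ≈ 0.6250.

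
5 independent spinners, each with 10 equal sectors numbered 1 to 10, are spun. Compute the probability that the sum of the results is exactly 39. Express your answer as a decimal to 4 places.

There are 10^5 = 100000 equally likely outcomes.
The number of ordered 5-tuples from {1,…,10} summing to 39 is 1340.
P(sum = 39) = 1340/100000 = 67/5000 ≈ 0.0134.

0.0134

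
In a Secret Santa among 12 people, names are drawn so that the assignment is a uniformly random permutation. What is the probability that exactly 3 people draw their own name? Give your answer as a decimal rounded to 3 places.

Choose which 3 of the 12 are fixed: C(12,3) = 220 ways.
The remaining 9 must have no fixed point: D(9) = 133496.
P = 220·133496/479001600 = 16687/272160 ≈ 0.061.

0.061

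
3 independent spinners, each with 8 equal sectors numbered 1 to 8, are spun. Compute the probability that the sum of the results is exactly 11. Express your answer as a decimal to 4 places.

There are 8^3 = 512 equally likely outcomes.
The number of ordered 3-tuples from {1,…,8} summing to 11 is 42.
P(sum = 11) = 42/512 = 21/256 ≈ 0.0820.

0.0820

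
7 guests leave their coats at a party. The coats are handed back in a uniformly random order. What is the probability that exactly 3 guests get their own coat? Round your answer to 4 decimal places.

0.0625

Choose which 3 of the 7 are fixed: C(7,3) = 35 ways.
The remaining 4 must have no fixed point: D(4) = 9.
P = 35·9/5040 = 1/16 ≈ 0.0625.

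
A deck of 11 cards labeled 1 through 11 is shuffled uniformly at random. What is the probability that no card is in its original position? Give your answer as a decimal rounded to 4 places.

This is the derangement probability: permutations of 11 with no fixed point.
D(11) = 11! · (1 − 1/1! + 1/2! − ··· + (−1)^11/11!) = 14684570.
P = 14684570/39916800 = 1468457/3991680 ≈ 0.3679.

0.3679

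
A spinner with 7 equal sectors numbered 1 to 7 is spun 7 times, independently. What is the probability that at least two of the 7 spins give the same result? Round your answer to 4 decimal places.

P(all 7 different) = 7/7 · 6/7 · ··· · 1/7 ≈ 0.0061.
P(at least two equal) = 1 − 0.0061 = 0.9939.

0.9939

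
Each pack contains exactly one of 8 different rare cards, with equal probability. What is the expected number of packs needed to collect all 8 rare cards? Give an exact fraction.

After i distinct types are collected, each trial gives a new one with probability (8−i)/8, so the expected wait for the next new type is 8/(8−i).
E = 8/8 + 8/7 + 8/6 + 8/5 + 8/4 + 8/3 + 8/2 + 8/1 = 761/35.

761/35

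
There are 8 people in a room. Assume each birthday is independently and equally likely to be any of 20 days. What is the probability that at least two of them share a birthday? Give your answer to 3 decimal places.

0.802

It's easier to compute the probability that all 8 are distinct.
P(all distinct) = 20/20 · 19/20 · ··· · 13/20 ≈ 0.198.
So the probability of at least one match is 1 − 0.198 = 0.802.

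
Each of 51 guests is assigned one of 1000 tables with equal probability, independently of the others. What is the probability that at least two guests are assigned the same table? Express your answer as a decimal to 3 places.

It's easier to compute the probability that all 51 are distinct.
P(all distinct) = 1000/1000 · 999/1000 · ··· · 950/1000 ≈ 0.273.
So the probability of at least one match is 1 − 0.273 = 0.727.

0.727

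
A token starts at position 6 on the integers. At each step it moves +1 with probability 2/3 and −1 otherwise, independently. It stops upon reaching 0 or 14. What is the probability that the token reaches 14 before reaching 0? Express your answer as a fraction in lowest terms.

5376/5461

Let r = q/p = (1/3)/(2/3) = 1/2. The recurrence P(i) = p·P(i+1) + q·P(i−1) with P(0)=0, P(14)=1 gives P(i) = (1 − r^i)/(1 − r^14).
P(6) = (1 − (1/2)^6) / (1 − (1/2)^14) = 5376/5461.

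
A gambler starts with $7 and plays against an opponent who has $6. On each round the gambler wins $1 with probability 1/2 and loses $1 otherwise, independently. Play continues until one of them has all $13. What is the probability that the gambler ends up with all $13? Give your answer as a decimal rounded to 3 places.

0.538

With a fair step, P(i) = ½P(i−1) + ½P(i+1) with P(0)=0, P(13)=1 has the linear solution P(i) = i/13.
P(7) = 7/13 ≈ 0.538.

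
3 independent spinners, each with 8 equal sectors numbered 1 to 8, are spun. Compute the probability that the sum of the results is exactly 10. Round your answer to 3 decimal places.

0.070

There are 8^3 = 512 equally likely outcomes.
The number of ordered 3-tuples from {1,…,8} summing to 10 is 36.
P(sum = 10) = 36/512 = 9/128 ≈ 0.070.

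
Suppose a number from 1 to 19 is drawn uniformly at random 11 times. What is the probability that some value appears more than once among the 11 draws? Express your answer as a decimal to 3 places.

0.974

P(all 11 different) = 19/19 · 18/19 · ··· · 9/19 ≈ 0.026.
P(at least two equal) = 1 − 0.026 = 0.974.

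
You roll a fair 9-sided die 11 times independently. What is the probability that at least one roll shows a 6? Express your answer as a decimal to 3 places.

0.726

P(no roll shows a 6) = (8/9)^11 ≈ 0.274.
P(at least one) = 1 − 0.274 = 0.726.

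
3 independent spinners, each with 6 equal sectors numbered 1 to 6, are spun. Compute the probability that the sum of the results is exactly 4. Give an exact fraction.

1/72

There are 6^3 = 216 equally likely outcomes.
The number of ordered 3-tuples from {1,…,6} summing to 4 is 3.
P(sum = 4) = 3/216 = 1/72.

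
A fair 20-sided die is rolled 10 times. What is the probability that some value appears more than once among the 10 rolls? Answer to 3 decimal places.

P(all 10 different) = 20/20 · 19/20 · ··· · 11/20 ≈ 0.065.
P(at least two equal) = 1 − 0.065 = 0.935.

0.935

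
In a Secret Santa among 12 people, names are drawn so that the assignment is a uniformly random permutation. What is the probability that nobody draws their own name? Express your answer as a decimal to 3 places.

0.368

This is the derangement probability: permutations of 12 with no fixed point.
D(12) = 12! · (1 − 1/1! + 1/2! − ··· + (−1)^12/12!) = 176214841.
P = 176214841/479001600 = 16019531/43545600 ≈ 0.368.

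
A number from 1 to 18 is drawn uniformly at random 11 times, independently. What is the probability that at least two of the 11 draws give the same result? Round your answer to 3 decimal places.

P(all 11 different) = 18/18 · 17/18 · ··· · 8/18 ≈ 0.020.
P(at least two equal) = 1 − 0.020 = 0.980.

0.980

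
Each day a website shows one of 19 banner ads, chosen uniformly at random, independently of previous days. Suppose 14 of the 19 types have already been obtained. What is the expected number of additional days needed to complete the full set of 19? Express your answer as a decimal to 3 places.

Starting from 14 distinct types, each trial gives a new one with probability (19−i)/19 when i types are held, so the wait for the next new type is 19/(19−i).
E = 19/5 + 19/4 + 19/3 + 19/2 + 19/1 = 2603/60 ≈ 43.383.

43.383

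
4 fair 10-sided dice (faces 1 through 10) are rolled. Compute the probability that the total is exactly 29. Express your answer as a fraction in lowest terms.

There are 10^4 = 10000 equally likely outcomes.
The number of ordered 4-tuples from {1,…,10} summing to 29 is 348.
P(sum = 29) = 348/10000 = 87/2500.

87/2500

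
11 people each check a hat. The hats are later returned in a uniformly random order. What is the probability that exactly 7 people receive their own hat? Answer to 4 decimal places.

Choose which 7 of the 11 are fixed: C(11,7) = 330 ways.
The remaining 4 must have no fixed point: D(4) = 9.
P = 330·9/39916800 = 1/13440 ≈ 0.0001.

0.0001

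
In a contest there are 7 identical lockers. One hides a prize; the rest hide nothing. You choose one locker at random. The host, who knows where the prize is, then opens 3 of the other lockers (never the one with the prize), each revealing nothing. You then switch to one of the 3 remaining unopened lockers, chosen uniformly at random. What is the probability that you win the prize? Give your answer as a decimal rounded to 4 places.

Your original locker holds the prize with probability 1/7, so the other 6 collectively hold it with probability 6/7.
The host can always find 3 empty lockers to open, so the reveals don't change that 6/7; it is now spread over the 3 remaining unopened lockers.
P(win by switching) = (6/7) · (1/3) = 2/7 ≈ 0.2857.

0.2857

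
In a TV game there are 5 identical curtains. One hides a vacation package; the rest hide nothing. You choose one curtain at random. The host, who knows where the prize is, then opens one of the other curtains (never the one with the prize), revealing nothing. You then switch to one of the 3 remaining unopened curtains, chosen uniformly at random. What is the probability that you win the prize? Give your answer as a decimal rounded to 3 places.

0.267

Your original curtain holds the prize with probability 1/5, so the other 4 collectively hold it with probability 4/5.
The host can always find an empty curtain to open, so this doesn't change that 4/5; it is now spread over the 3 remaining unopened curtains.
P(win by switching) = (4/5) · (1/3) = 4/15 ≈ 0.267.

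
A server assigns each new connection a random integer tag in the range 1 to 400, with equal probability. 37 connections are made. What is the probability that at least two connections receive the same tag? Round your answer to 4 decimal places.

0.8206

It's easier to compute the probability that all 37 are distinct.
P(all distinct) = 400/400 · 399/400 · ··· · 364/400 ≈ 0.1794.
So the probability of at least one match is 1 − 0.1794 = 0.8206.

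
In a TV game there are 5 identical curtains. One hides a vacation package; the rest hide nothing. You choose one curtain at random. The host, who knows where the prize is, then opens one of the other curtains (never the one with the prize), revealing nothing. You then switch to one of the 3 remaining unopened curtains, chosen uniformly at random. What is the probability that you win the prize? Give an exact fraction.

4/15

Your original curtain holds the prize with probability 1/5, so the other 4 collectively hold it with probability 4/5.
The host can always find an empty curtain to open, so this doesn't change that 4/5; it is now spread over the 3 remaining unopened curtains.
P(win by switching) = (4/5) · (1/3) = 4/15.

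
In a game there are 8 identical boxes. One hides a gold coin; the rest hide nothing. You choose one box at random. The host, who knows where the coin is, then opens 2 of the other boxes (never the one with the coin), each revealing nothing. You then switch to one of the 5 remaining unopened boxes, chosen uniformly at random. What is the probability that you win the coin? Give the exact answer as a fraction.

Your original box holds the coin with probability 1/8, so the other 7 collectively hold it with probability 7/8.
The host can always find 2 empty boxes to open, so the reveals don't change that 7/8; it is now spread over the 5 remaining unopened boxes.
P(win by switching) = (7/8) · (1/5) = 7/40.

7/40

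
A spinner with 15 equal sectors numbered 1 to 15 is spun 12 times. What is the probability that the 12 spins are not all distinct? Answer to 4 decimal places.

0.9983

P(all 12 different) = 15/15 · 14/15 · ··· · 4/15 ≈ 0.0017.
P(at least two equal) = 1 − 0.0017 = 0.9983.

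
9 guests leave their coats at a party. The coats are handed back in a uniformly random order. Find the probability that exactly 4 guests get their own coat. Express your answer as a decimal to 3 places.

Choose which 4 of the 9 are fixed: C(9,4) = 126 ways.
The remaining 5 must have no fixed point: D(5) = 44.
P = 126·44/362880 = 11/720 ≈ 0.015.

0.015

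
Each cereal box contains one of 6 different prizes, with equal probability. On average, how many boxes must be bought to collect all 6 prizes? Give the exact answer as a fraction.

147/10

After i distinct types are collected, each trial gives a new one with probability (6−i)/6, so the expected wait for the next new type is 6/(6−i).
E = 6/6 + 6/5 + 6/4 + 6/3 + 6/2 + 6/1 = 147/10.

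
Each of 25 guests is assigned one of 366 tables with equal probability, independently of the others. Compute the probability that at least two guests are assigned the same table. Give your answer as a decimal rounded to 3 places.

0.568

It's easier to compute the probability that all 25 are distinct.
P(all distinct) = 366/366 · 365/366 · ··· · 342/366 ≈ 0.432.
So the probability of at least one match is 1 − 0.432 = 0.568.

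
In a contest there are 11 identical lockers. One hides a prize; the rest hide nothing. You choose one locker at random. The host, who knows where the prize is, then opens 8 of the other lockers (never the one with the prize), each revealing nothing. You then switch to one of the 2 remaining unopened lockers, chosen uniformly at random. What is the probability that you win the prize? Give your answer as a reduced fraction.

Your original locker holds the prize with probability 1/11, so the other 10 collectively hold it with probability 10/11.
The host can always find 8 empty lockers to open, so the reveals don't change that 10/11; it is now spread over the 2 remaining unopened lockers.
P(win by switching) = (10/11) · (1/2) = 5/11.

5/11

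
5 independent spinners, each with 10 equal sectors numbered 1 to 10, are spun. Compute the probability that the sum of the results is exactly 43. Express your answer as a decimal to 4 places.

0.0033

There are 10^5 = 100000 equally likely outcomes.
The number of ordered 5-tuples from {1,…,10} summing to 43 is 330.
P(sum = 43) = 330/100000 = 33/10000 ≈ 0.0033.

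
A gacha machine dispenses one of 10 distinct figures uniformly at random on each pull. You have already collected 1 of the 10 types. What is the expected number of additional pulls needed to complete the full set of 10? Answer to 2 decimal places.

Starting from 1 distinct type, each trial gives a new one with probability (10−i)/10 when i types are held, so the wait for the next new type is 10/(10−i).
E = 10/9 + 10/8 + 10/7 + 10/6 + 10/5 + 10/4 + 10/3 + 10/2 + 10/1 = 7129/252 ≈ 28.29.

28.29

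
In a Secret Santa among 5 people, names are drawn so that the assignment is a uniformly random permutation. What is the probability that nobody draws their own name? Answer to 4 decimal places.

This is the derangement probability: permutations of 5 with no fixed point.
D(5) = 5! · (1 − 1/1! + 1/2! − ··· + (−1)^5/5!) = 44.
P = 44/120 = 11/30 ≈ 0.3667.

0.3667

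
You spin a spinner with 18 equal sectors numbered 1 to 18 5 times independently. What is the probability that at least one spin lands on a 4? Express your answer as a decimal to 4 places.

0.2486

P(no spin lands on a 4) = (17/18)^5 ≈ 0.7514.
P(at least one) = 1 − 0.7514 = 0.2486.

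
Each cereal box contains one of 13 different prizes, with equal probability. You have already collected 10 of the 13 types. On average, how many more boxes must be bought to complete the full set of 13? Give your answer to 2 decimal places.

23.83

Starting from 10 distinct types, each trial gives a new one with probability (13−i)/13 when i types are held, so the wait for the next new type is 13/(13−i).
E = 13/3 + 13/2 + 13/1 = 143/6 ≈ 23.83.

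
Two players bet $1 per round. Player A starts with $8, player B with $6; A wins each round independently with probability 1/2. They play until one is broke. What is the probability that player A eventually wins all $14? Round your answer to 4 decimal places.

0.5714

With a fair step, P(i) = ½P(i−1) + ½P(i+1) with P(0)=0, P(14)=1 has the linear solution P(i) = i/14.
P(8) = 8/14 = 4/7 ≈ 0.5714.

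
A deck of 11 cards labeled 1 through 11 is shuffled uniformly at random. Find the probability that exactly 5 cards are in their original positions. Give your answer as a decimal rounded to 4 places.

Choose which 5 of the 11 are fixed: C(11,5) = 462 ways.
The remaining 6 must have no fixed point: D(6) = 265.
P = 462·265/39916800 = 53/17280 ≈ 0.0031.

0.0031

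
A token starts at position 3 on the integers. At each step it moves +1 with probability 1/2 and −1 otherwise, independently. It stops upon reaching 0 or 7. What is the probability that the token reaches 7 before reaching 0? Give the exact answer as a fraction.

3/7

With a fair step, P(i) = ½P(i−1) + ½P(i+1) with P(0)=0, P(7)=1 has the linear solution P(i) = i/7.
P(3) = 3/7.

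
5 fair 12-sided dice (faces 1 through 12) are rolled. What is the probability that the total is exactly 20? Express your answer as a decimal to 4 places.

0.0149

There are 12^5 = 248832 equally likely outcomes.
The number of ordered 5-tuples from {1,…,12} summing to 20 is 3701.
P(sum = 20) = 3701/248832 ≈ 0.0149.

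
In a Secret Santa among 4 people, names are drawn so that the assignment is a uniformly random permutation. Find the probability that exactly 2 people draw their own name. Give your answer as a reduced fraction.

Choose which 2 of the 4 are fixed: C(4,2) = 6 ways.
The remaining 2 must have no fixed point: D(2) = 1.
P = 6·1/24 = 1/4.

1/4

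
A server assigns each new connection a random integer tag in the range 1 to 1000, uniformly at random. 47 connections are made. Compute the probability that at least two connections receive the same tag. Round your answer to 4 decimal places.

It's easier to compute the probability that all 47 are distinct.
P(all distinct) = 1000/1000 · 999/1000 · ··· · 954/1000 ≈ 0.3335.
So the probability of at least one match is 1 − 0.3335 = 0.6665.

0.6665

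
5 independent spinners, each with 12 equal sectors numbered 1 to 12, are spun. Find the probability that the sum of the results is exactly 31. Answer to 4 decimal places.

There are 12^5 = 248832 equally likely outcomes.
The number of ordered 5-tuples from {1,…,12} summing to 31 is 12255.
P(sum = 31) = 12255/248832 = 4085/82944 ≈ 0.0493.

0.0493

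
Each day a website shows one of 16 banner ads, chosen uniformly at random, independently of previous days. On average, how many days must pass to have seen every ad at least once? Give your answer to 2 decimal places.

After i distinct types are collected, each trial gives a new one with probability (16−i)/16, so the expected wait for the next new type is 16/(16−i).
E = 16/16 + 16/15 + 16/14 + 16/13 + 16/12 + 16/11 + 16/10 + 16/9 + 16/8 + 16/7 + 16/6 + 16/5 + 16/4 + 16/3 + 16/2 + 16/1 = 2436559/45045 ≈ 54.09.

54.09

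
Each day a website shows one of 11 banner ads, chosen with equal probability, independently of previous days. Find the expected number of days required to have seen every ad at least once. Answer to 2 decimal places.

After i distinct types are collected, each trial gives a new one with probability (11−i)/11, so the expected wait for the next new type is 11/(11−i).
E = 11/11 + 11/10 + 11/9 + 11/8 + 11/7 + 11/6 + 11/5 + 11/4 + 11/3 + 11/2 + 11/1 = 83711/2520 ≈ 33.22.

33.22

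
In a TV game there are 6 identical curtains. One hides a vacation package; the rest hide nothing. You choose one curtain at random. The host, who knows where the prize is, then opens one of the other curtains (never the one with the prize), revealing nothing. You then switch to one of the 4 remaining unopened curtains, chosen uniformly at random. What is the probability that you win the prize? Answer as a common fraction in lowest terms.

Your original curtain holds the prize with probability 1/6, so the other 5 collectively hold it with probability 5/6.
The host can always find an empty curtain to open, so this doesn't change that 5/6; it is now spread over the 4 remaining unopened curtains.
P(win by switching) = (5/6) · (1/4) = 5/24.

5/24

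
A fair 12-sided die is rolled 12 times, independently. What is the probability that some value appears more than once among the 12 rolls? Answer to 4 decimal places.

P(all 12 different) = 12/12 · 11/12 · ··· · 1/12 ≈ 0.0001.
P(at least two equal) = 1 − 0.0001 = 0.9999.

0.9999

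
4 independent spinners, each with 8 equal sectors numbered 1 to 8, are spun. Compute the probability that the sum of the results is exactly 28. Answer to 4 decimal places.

There are 8^4 = 4096 equally likely outcomes.
The number of ordered 4-tuples from {1,…,8} summing to 28 is 35.
P(sum = 28) = 35/4096 ≈ 0.0085.

0.0085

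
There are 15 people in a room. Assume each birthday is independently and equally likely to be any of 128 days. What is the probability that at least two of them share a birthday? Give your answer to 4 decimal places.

0.5739

It's easier to compute the probability that all 15 are distinct.
P(all distinct) = 128/128 · 127/128 · ··· · 114/128 ≈ 0.4261.
So the probability of at least one match is 1 − 0.4261 = 0.5739.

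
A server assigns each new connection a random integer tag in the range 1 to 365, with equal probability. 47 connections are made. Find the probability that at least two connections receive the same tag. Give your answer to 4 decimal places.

It's easier to compute the probability that all 47 are distinct.
P(all distinct) = 365/365 · 364/365 · ··· · 319/365 ≈ 0.0452.
So the probability of at least one match is 1 − 0.0452 = 0.9548.

0.9548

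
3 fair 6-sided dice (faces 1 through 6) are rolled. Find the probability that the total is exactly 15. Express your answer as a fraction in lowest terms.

5/108

There are 6^3 = 216 equally likely outcomes.
The number of ordered 3-tuples from {1,…,6} summing to 15 is 10.
P(sum = 15) = 10/216 = 5/108.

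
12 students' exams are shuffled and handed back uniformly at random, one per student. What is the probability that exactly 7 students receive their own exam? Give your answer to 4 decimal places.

Choose which 7 of the 12 are fixed: C(12,7) = 792 ways.
The remaining 5 must have no fixed point: D(5) = 44.
P = 792·44/479001600 = 11/151200 ≈ 0.0001.

0.0001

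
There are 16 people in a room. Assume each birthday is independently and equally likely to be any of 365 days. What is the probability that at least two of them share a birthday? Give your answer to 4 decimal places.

0.2836

It's easier to compute the probability that all 16 are distinct.
P(all distinct) = 365/365 · 364/365 · ··· · 350/365 ≈ 0.7164.
So the probability of at least one match is 1 − 0.7164 = 0.2836.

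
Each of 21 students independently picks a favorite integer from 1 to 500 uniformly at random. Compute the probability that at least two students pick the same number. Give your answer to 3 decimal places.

0.347

It's easier to compute the probability that all 21 are distinct.
P(all distinct) = 500/500 · 499/500 · ··· · 480/500 ≈ 0.653.
So the probability of at least one match is 1 − 0.653 = 0.347.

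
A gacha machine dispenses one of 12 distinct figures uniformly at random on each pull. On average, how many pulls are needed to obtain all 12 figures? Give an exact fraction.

After i distinct types are collected, each trial gives a new one with probability (12−i)/12, so the expected wait for the next new type is 12/(12−i).
E = 12/12 + 12/11 + 12/10 + 12/9 + 12/8 + 12/7 + 12/6 + 12/5 + 12/4 + 12/3 + 12/2 + 12/1 = 86021/2310.

86021/2310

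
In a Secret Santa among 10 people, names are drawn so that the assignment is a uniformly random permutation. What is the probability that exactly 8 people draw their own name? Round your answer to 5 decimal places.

0.00001

Choose which 8 of the 10 are fixed: C(10,8) = 45 ways.
The remaining 2 must have no fixed point: D(2) = 1.
P = 45·1/3628800 = 1/80640 ≈ 0.00001.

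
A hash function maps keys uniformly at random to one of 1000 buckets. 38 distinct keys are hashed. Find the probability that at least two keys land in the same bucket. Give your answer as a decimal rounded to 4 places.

It's easier to compute the probability that all 38 are distinct.
P(all distinct) = 1000/1000 · 999/1000 · ··· · 963/1000 ≈ 0.4907.
So the probability of at least one match is 1 − 0.4907 = 0.5093.

0.5093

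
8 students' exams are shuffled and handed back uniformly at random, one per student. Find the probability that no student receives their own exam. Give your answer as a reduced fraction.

2119/5760

This is the derangement probability: permutations of 8 with no fixed point.
D(8) = 8! · (1 − 1/1! + 1/2! − ··· + (−1)^8/8!) = 14833.
P = 14833/40320 = 2119/5760.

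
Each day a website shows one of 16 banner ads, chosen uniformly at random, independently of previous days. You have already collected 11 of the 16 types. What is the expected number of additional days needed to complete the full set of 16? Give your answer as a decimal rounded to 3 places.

36.533

Starting from 11 distinct types, each trial gives a new one with probability (16−i)/16 when i types are held, so the wait for the next new type is 16/(16−i).
E = 16/5 + 16/4 + 16/3 + 16/2 + 16/1 = 548/15 ≈ 36.533.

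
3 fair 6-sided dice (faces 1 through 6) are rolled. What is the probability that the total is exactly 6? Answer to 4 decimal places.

0.0463

There are 6^3 = 216 equally likely outcomes.
The number of ordered 3-tuples from {1,…,6} summing to 6 is 10.
P(sum = 6) = 10/216 = 5/108 ≈ 0.0463.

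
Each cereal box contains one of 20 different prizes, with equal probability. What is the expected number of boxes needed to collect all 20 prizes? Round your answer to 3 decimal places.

71.955

After i distinct types are collected, each trial gives a new one with probability (20−i)/20, so the expected wait for the next new type is 20/(20−i).
E = 20/20 + 20/19 + 20/18 + 20/17 + 20/16 + 20/15 + 20/14 + 20/13 + 20/12 + 20/11 + 20/10 + 20/9 + 20/8 + 20/7 + 20/6 + 20/5 + 20/4 + 20/3 + 20/2 + 20/1 = 279175675/3879876 ≈ 71.955.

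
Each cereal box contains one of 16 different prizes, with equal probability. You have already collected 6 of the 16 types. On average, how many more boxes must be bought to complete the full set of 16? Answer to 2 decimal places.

Starting from 6 distinct types, each trial gives a new one with probability (16−i)/16 when i types are held, so the wait for the next new type is 16/(16−i).
E = 16/10 + 16/9 + 16/8 + 16/7 + 16/6 + 16/5 + 16/4 + 16/3 + 16/2 + 16/1 = 14762/315 ≈ 46.86.

46.86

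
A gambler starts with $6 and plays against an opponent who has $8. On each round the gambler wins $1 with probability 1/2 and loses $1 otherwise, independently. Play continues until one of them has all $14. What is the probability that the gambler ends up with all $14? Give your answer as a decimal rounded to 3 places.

0.429

With a fair step, P(i) = ½P(i−1) + ½P(i+1) with P(0)=0, P(14)=1 has the linear solution P(i) = i/14.
P(6) = 6/14 = 3/7 ≈ 0.429.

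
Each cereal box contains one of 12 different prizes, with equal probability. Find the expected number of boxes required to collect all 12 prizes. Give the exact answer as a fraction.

After i distinct types are collected, each trial gives a new one with probability (12−i)/12, so the expected wait for the next new type is 12/(12−i).
E = 12/12 + 12/11 + 12/10 + 12/9 + 12/8 + 12/7 + 12/6 + 12/5 + 12/4 + 12/3 + 12/2 + 12/1 = 86021/2310.

86021/2310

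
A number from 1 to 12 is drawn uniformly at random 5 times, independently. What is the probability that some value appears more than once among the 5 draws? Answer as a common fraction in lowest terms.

P(all 5 different) = 12/12 · 11/12 · ··· · 8/12 = 55/144.
P(at least two equal) = 1 − 55/144 = 89/144.

89/144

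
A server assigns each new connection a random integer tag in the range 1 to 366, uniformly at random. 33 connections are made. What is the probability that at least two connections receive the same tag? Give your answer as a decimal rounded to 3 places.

It's easier to compute the probability that all 33 are distinct.
P(all distinct) = 366/366 · 365/366 · ··· · 334/366 ≈ 0.226.
So the probability of at least one match is 1 − 0.226 = 0.774.

0.774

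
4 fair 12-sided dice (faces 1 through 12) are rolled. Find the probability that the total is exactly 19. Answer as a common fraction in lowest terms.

There are 12^4 = 20736 equally likely outcomes.
The number of ordered 4-tuples from {1,…,12} summing to 19 is 736.
P(sum = 19) = 736/20736 = 23/648.

23/648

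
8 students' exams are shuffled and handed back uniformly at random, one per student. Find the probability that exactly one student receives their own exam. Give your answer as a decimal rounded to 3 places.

0.368

Choose which one is fixed: C(8,1) = 8 ways.
The remaining 7 must have no fixed point: D(7) = 1854.
P = 8·1854/40320 = 103/280 ≈ 0.368.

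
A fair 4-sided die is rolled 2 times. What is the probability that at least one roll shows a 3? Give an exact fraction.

P(no roll shows a 3) = (3/4)^2 = 9/16.
P(at least one) = 1 − 9/16 = 7/16.

7/16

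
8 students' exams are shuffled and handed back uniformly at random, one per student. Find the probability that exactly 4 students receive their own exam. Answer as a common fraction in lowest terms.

Choose which 4 of the 8 are fixed: C(8,4) = 70 ways.
The remaining 4 must have no fixed point: D(4) = 9.
P = 70·9/40320 = 1/64.

1/64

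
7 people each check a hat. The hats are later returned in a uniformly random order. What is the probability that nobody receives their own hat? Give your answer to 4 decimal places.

This is the derangement probability: permutations of 7 with no fixed point.
D(7) = 7! · (1 − 1/1! + 1/2! − ··· + (−1)^7/7!) = 1854.
P = 1854/5040 = 103/280 ≈ 0.3679.

0.3679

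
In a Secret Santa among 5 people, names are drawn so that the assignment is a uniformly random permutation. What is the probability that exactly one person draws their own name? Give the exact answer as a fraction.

Choose which one is fixed: C(5,1) = 5 ways.
The remaining 4 must have no fixed point: D(4) = 9.
P = 5·9/120 = 3/8.

3/8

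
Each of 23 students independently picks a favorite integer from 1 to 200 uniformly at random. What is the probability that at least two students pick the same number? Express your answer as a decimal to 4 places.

It's easier to compute the probability that all 23 are distinct.
P(all distinct) = 200/200 · 199/200 · ··· · 178/200 ≈ 0.2684.
So the probability of at least one match is 1 − 0.2684 = 0.7316.

0.7316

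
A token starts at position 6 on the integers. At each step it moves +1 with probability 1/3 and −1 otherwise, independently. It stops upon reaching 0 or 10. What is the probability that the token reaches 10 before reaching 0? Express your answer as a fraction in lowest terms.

21/341

Let r = q/p = (2/3)/(1/3) = 2. The recurrence P(i) = p·P(i+1) + q·P(i−1) with P(0)=0, P(10)=1 gives P(i) = (1 − r^i)/(1 − r^10).
P(6) = (1 − (2)^6) / (1 − (2)^10) = 21/341.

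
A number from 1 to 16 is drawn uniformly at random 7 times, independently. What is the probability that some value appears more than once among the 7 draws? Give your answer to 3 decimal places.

P(all 7 different) = 16/16 · 15/16 · ··· · 10/16 ≈ 0.215.
P(at least two equal) = 1 − 0.215 = 0.785.

0.785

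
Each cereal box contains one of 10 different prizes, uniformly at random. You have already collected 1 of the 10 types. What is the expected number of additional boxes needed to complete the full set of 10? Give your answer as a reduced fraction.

Starting from 1 distinct type, each trial gives a new one with probability (10−i)/10 when i types are held, so the wait for the next new type is 10/(10−i).
E = 10/9 + 10/8 + 10/7 + 10/6 + 10/5 + 10/4 + 10/3 + 10/2 + 10/1 = 7129/252.

7129/252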